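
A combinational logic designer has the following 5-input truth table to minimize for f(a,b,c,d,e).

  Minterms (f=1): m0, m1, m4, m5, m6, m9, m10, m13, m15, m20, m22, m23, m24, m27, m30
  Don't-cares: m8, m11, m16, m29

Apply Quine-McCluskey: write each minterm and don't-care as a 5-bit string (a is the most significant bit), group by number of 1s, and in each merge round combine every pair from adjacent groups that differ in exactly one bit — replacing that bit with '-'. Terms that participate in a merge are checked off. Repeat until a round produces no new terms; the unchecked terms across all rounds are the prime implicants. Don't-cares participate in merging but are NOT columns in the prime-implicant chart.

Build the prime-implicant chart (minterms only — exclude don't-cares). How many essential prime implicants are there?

7

size-2^0 implicants → 00000(✓)  00001(✓)  00100(✓)  00101(✓)  00110(✓)  01000(✓)  01001(✓)  01010(✓)  01011(✓)  01101(✓)  01111(✓)  10000(✓)  10100(✓)  10110(✓)  10111(✓)  11000(✓)  11011(✓)  11101(✓)  11110(✓)
size-2^1 implicants → -0000(✓)  -0100(✓)  -0110(✓)  -1000(✓)  -1011  -1101  0-000(✓)  0-001(✓)  0-101(✓)  00-00(✓)  00-01(✓)  0000-(✓)  001-0(✓)  0010-(✓)  01-01(✓)  01-11(✓)  010-0(✓)  010-1(✓)  0100-(✓)  0101-(✓)  011-1(✓)  1-000(✓)  1-110  10-00(✓)  101-0(✓)  1011-
size-2^2 implicants → --000  -0-00  -01-0  0--01  0-00-  00-0-  01--1  010--
Unchecked terms (primes): --000, -0-00, -01-0, -1011, -1101, 0--01, 0-00-, 00-0-, 01--1, 010--, 1-110, 1011-
Minterm coverage:
  m0 ⊆ --000,-0-00,0-00-,00-0-
  m1 ⊆ 0--01,0-00-,00-0-
  m4 ⊆ -0-00,-01-0,00-0-
  m5 ⊆ 0--01,00-0-
  m6 ⊆ -01-0 [E]
  m9 ⊆ 0--01,0-00-,01--1,010--
  m10 ⊆ 010-- [E]
  m13 ⊆ -1101,0--01,01--1
  m15 ⊆ 01--1 [E]
  m20 ⊆ -0-00,-01-0
  m22 ⊆ -01-0,1-110,1011-
  m23 ⊆ 1011- [E]
  m24 ⊆ --000 [E]
  m27 ⊆ -1011 [E]
  m30 ⊆ 1-110 [E]
E = {--000, -01-0, -1011, 01--1, 010--, 1-110, 1011-}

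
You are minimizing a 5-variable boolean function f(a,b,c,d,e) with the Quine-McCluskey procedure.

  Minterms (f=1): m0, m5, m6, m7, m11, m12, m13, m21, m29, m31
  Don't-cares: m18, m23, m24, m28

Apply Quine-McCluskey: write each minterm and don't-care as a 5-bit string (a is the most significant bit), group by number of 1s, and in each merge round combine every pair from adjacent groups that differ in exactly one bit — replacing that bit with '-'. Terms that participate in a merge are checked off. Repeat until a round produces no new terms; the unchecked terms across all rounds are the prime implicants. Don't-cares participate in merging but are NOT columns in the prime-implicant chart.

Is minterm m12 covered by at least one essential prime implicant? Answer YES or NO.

YES

Round 0: 00000 00101✓ 00110✓ 00111✓ 01011 01100✓ 01101✓ 10010 10101✓ 10111✓ 11000✓ 11100✓ 11101✓ 11111✓
Round 1: -0101✓ -0111✓ -1100✓ -1101✓ 0-101✓ 001-1✓ 0011- 0110-✓ 1-101✓ 1-111✓ 101-1✓ 11-00 111-1✓ 1110-✓
Round 2: --101 -01-1 -110- 1-1-1
PIs = {--101, -01-1, -110-, 00000, 0011-, 01011, 1-1-1, 10010, 11-00}
Coverage chart:
  m0: 00000 ←essential
  m5: --101,-01-1
  m6: 0011- ←essential
  m7: -01-1,0011-
  m11: 01011 ←essential
  m12: -110- ←essential
  m13: --101,-110-
  m21: --101,-01-1,1-1-1
  m29: --101,-110-,1-1-1
  m31: 1-1-1 ←essential
Essential: -110-, 00000, 0011-, 01011, 1-1-1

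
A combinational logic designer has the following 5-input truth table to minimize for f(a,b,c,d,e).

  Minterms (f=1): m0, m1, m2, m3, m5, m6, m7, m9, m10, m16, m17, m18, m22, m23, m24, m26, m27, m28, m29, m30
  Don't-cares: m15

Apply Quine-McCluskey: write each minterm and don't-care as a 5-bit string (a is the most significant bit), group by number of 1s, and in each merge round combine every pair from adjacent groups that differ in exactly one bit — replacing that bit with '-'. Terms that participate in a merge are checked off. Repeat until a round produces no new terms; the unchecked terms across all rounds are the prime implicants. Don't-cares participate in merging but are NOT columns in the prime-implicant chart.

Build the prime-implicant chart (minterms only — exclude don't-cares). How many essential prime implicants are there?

7

[col 0] 00000*, 00001*, 00010*, 00011*, 00101*, 00110*, 00111*, 01001*, 01010*, 01111*, 10000*, 10001*, 10010*, 10110*, 10111*, 11000*, 11010*, 11011*, 11100*, 11101*, 11110*
[col 1] -0000*, -0001*, -0010*, -0110*, -0111*, -1010*, 0-001, 0-010*, 0-111, 00-01*, 00-10*, 00-11*, 000-0*, 000-1*, 0000-*, 0001-*, 001-1*, 0011-*, 1-000*, 1-010*, 1-110*, 10-10*, 100-0*, 1000-*, 1011-*, 11-00*, 11-10*, 110-0*, 1101-, 111-0*, 1110-
[col 2] --010, -0-10, -00-0, -000-, -011-, 00--1, 00-1-, 000--, 1--10, 1-0-0, 11--0
Prime implicants: --010, -0-10, -00-0, -000-, -011-, 0-001, 0-111, 00--1, 00-1-, 000--, 1--10, 1-0-0, 11--0, 1101-, 1110-
PI chart (minterm → PIs covering it):
  0 | -00-0,-000-,000--
  1 | -000-,0-001,00--1,000--
  2 | --010,-0-10,-00-0,00-1-,000--
  3 | 00--1,00-1-,000--
  5 | 00--1  (sole → essential)
  6 | -0-10,-011-,00-1-
  7 | -011-,0-111,00--1,00-1-
  9 | 0-001  (sole → essential)
  10 | --010  (sole → essential)
  16 | -00-0,-000-,1-0-0
  17 | -000-  (sole → essential)
  18 | --010,-0-10,-00-0,1--10,1-0-0
  22 | -0-10,-011-,1--10
  23 | -011-  (sole → essential)
  24 | 1-0-0,11--0
  26 | --010,1--10,1-0-0,11--0,1101-
  27 | 1101-  (sole → essential)
  28 | 11--0,1110-
  29 | 1110-  (sole → essential)
  30 | 1--10,11--0
Essential prime implicants: --010, -000-, -011-, 0-001, 00--1, 1101-, 1110-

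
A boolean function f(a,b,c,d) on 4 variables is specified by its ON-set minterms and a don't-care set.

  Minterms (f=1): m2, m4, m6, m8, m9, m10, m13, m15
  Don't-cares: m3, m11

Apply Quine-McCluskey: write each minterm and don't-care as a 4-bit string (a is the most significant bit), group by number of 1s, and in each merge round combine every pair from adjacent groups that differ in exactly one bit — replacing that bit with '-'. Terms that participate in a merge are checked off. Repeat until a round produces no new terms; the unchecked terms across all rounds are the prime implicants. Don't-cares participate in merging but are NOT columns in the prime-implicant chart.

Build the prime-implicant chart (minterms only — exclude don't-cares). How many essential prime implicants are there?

size-2^0 implicants → 0010(✓)  0011(✓)  0100(✓)  0110(✓)  1000(✓)  1001(✓)  1010(✓)  1011(✓)  1101(✓)  1111(✓)
size-2^1 implicants → -010(✓)  -011(✓)  0-10  001-(✓)  01-0  1-01(✓)  1-11(✓)  10-0(✓)  10-1(✓)  100-(✓)  101-(✓)  11-1(✓)
size-2^2 implicants → -01-  1--1  10--
Unchecked terms (primes): -01-, 0-10, 01-0, 1--1, 10--
Minterm coverage:
  m2 ⊆ -01-,0-10
  m4 ⊆ 01-0 [E]
  m6 ⊆ 0-10,01-0
  m8 ⊆ 10-- [E]
  m9 ⊆ 1--1,10--
  m10 ⊆ -01-,10--
  m13 ⊆ 1--1 [E]
  m15 ⊆ 1--1 [E]
E = {01-0, 1--1, 10--}

3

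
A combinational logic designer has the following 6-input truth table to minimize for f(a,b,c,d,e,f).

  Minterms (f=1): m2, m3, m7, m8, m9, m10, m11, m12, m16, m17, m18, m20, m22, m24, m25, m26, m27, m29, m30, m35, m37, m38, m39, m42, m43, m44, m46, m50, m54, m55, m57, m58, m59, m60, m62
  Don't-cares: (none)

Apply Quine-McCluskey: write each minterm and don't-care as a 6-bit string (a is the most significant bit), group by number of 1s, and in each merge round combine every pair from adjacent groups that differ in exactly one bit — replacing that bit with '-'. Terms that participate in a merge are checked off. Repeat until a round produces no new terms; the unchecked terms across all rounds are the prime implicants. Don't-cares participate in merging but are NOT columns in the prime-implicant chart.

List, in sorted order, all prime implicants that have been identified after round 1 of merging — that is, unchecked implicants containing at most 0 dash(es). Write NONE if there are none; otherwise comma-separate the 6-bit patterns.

size-2^0 implicants → 000010(✓)  000011(✓)  000111(✓)  001000(✓)  001001(✓)  001010(✓)  001011(✓)  001100(✓)  010000(✓)  010001(✓)  010010(✓)  010100(✓)  010110(✓)  011000(✓)  011001(✓)  011010(✓)  011011(✓)  011101(✓)  011110(✓)  100011(✓)  100101(✓)  100110(✓)  100111(✓)  101010(✓)  101011(✓)  101100(✓)  101110(✓)  110010(✓)  110110(✓)  110111(✓)  111001(✓)  111010(✓)  111011(✓)  111100(✓)  111110(✓)
size-2^1 implicants → -00011(✓)  -00111(✓)  -01010(✓)  -01011(✓)  -01100  -10010(✓)  -10110(✓)  -11001(✓)  -11010(✓)  -11011(✓)  -11110(✓)  0-0010(✓)  0-1000(✓)  0-1001(✓)  0-1010(✓)  0-1011(✓)  00-010(✓)  00-011(✓)  000-11(✓)  00001-(✓)  001-00  0010-0(✓)  0010-1(✓)  00100-(✓)  00101-(✓)  01-000(✓)  01-001(✓)  01-010(✓)  01-110(✓)  010-00(✓)  010-10(✓)  0100-0(✓)  01000-(✓)  0101-0(✓)  011-01  011-10(✓)  0110-0(✓)  0110-1(✓)  01100-(✓)  01101-(✓)  1-0110(✓)  1-0111(✓)  1-1010(✓)  1-1011(✓)  1-1100(✓)  1-1110(✓)  10-011(✓)  10-110(✓)  100-11(✓)  1001-1  10011-(✓)  101-10(✓)  10101-(✓)  1011-0(✓)  11-010(✓)  11-110(✓)  110-10(✓)  11011-(✓)  111-10(✓)  1110-1(✓)  11101-(✓)  1111-0(✓)
size-2^2 implicants → --1010(✓)  --1011(✓)  -0-011  -00-11  -0101-(✓)  -1-010(✓)  -1-110(✓)  -10-10(✓)  -11-10(✓)  -110-1  -1101-(✓)  0--010  0-10-0(✓)  0-10-1(✓)  0-100-(✓)  0-101-(✓)  00-01-  0010--(✓)  01--10(✓)  01-0-0  01-00-  010--0  0110--(✓)  1--110  1-011-  1-1-10  1-101-(✓)  1-11-0  11--10(✓)
size-2^3 implicants → --101-  -1--10  0-10--
Unchecked terms (primes): --101-, -0-011, -00-11, -01100, -1--10, -110-1, 0--010, 0-10--, 00-01-, 001-00, 01-0-0, 01-00-, 010--0, 011-01, 1--110, 1-011-, 1-1-10, 1-11-0, 1001-1

NONE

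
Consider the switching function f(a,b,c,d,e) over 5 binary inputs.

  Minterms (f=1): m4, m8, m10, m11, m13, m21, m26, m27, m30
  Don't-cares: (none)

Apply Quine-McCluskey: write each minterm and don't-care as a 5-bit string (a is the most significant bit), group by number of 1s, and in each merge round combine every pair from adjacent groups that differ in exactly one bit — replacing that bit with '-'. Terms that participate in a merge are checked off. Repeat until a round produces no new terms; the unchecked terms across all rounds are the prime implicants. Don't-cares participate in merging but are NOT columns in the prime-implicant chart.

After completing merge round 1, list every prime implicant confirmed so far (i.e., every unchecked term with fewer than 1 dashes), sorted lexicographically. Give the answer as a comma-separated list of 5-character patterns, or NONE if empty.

[col 0] 00100, 01000*, 01010*, 01011*, 01101, 10101, 11010*, 11011*, 11110*
[col 1] -1010*, -1011*, 010-0, 0101-*, 11-10, 1101-*
[col 2] -101-
Prime implicants: -101-, 00100, 010-0, 01101, 10101, 11-10

00100, 01101, 10101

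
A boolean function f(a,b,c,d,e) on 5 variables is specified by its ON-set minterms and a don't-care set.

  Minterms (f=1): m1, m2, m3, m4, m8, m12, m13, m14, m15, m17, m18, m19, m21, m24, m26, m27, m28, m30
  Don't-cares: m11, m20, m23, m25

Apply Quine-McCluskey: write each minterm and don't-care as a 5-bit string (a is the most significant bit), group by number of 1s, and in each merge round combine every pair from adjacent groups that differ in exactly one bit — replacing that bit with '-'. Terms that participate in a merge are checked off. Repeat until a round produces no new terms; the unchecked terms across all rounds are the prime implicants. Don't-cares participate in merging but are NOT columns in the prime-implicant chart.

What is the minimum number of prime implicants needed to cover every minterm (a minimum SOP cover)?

Round 0: 00001✓ 00010✓ 00011✓ 00100✓ 01000✓ 01011✓ 01100✓ 01101✓ 01110✓ 01111✓ 10001✓ 10010✓ 10011✓ 10100✓ 10101✓ 10111✓ 11000✓ 11001✓ 11010✓ 11011✓ 11100✓ 11110✓
Round 1: -0001✓ -0010✓ -0011✓ -0100✓ -1000✓ -1011✓ -1100✓ -1110✓ 0-011✓ 0-100✓ 000-1✓ 0001-✓ 01-00✓ 01-11 011-0✓ 011-1✓ 0110-✓ 0111-✓ 1-001✓ 1-010✓ 1-011✓ 1-100✓ 10-01✓ 10-11✓ 100-1✓ 1001-✓ 101-1✓ 1010- 11-00✓ 11-10✓ 110-0✓ 110-1✓ 1100-✓ 1101-✓ 111-0✓
Round 2: --011 --100 -00-1 -001- -1-00 -11-0 011-- 1-0-1 1-01- 10--1 11--0 110--
PIs = {--011, --100, -00-1, -001-, -1-00, -11-0, 01-11, 011--, 1-0-1, 1-01-, 10--1, 1010-, 11--0, 110--}
Coverage chart:
  m1: -00-1 ←essential
  m2: -001- ←essential
  m3: --011,-00-1,-001-
  m4: --100 ←essential
  m8: -1-00 ←essential
  m12: --100,-1-00,-11-0,011--
  m13: 011-- ←essential
  m14: -11-0,011--
  m15: 01-11,011--
  m17: -00-1,1-0-1,10--1
  m18: -001-,1-01-
  m19: --011,-00-1,-001-,1-0-1,1-01-,10--1
  m21: 10--1,1010-
  m24: -1-00,11--0,110--
  m26: 1-01-,11--0,110--
  m27: --011,1-0-1,1-01-,110--
  m28: --100,-1-00,-11-0,11--0
  m30: -11-0,11--0
Essential: --100, -00-1, -001-, -1-00, 011--
Petrick residual → --011, 10--1, 11--0
Min cover (8 terms): c'de + cd'e' + b'c'e + b'c'd + bd'e' + a'bc + ab'e + abe'

8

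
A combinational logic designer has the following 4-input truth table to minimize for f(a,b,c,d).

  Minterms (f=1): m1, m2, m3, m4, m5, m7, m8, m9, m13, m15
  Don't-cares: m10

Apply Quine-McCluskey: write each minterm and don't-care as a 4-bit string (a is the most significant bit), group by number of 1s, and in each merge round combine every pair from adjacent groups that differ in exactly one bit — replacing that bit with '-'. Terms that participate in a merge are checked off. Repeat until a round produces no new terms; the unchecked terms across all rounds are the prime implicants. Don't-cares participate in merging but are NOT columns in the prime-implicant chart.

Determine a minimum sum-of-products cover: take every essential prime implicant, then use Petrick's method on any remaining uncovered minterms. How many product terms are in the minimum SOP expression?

5

[col 0] 0001*, 0010*, 0011*, 0100*, 0101*, 0111*, 1000*, 1001*, 1010*, 1101*, 1111*
[col 1] -001*, -010, -101*, -111*, 0-01*, 0-11*, 00-1*, 001-, 01-1*, 010-, 1-01*, 10-0, 100-, 11-1*
[col 2] --01, -1-1, 0--1
Prime implicants: --01, -010, -1-1, 0--1, 001-, 010-, 10-0, 100-
PI chart (minterm → PIs covering it):
  1 | --01,0--1
  2 | -010,001-
  3 | 0--1,001-
  4 | 010-  (sole → essential)
  5 | --01,-1-1,0--1,010-
  7 | -1-1,0--1
  8 | 10-0,100-
  9 | --01,100-
  13 | --01,-1-1
  15 | -1-1  (sole → essential)
Essential prime implicants: -1-1, 010-
Petrick residual → --01, 001-, 10-0
Minimum SOP uses 5 PIs: c'd + bd + a'b'c + a'bc' + ab'd'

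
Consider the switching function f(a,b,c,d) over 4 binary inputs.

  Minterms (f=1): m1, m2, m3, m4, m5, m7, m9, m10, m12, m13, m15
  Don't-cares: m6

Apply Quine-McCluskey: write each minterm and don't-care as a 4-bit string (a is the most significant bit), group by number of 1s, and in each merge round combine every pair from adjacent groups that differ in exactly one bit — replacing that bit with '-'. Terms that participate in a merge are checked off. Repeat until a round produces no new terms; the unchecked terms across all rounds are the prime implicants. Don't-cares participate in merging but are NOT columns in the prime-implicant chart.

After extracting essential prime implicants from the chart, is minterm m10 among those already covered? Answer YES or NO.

YES

Round 0: 0001✓ 0010✓ 0011✓ 0100✓ 0101✓ 0110✓ 0111✓ 1001✓ 1010✓ 1100✓ 1101✓ 1111✓
Round 1: -001✓ -010 -100✓ -101✓ -111✓ 0-01✓ 0-10✓ 0-11✓ 00-1✓ 001-✓ 01-0✓ 01-1✓ 010-✓ 011-✓ 1-01✓ 11-1✓ 110-✓
Round 2: --01 -1-1 -10- 0--1 0-1- 01--
PIs = {--01, -010, -1-1, -10-, 0--1, 0-1-, 01--}
Coverage chart:
  m1: --01,0--1
  m2: -010,0-1-
  m3: 0--1,0-1-
  m4: -10-,01--
  m5: --01,-1-1,-10-,0--1,01--
  m7: -1-1,0--1,0-1-,01--
  m9: --01 ←essential
  m10: -010 ←essential
  m12: -10- ←essential
  m13: --01,-1-1,-10-
  m15: -1-1 ←essential
Essential: --01, -010, -1-1, -10-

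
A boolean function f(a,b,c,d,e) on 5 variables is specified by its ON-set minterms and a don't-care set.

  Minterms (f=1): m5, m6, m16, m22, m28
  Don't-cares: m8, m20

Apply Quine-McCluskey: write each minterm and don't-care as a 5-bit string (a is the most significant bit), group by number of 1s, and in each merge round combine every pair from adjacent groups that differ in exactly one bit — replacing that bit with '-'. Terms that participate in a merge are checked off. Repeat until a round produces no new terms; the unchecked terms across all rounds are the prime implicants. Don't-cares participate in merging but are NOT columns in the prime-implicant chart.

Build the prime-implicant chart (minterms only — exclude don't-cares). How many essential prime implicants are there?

Round 0: 00101 00110✓ 01000 10000✓ 10100✓ 10110✓ 11100✓
Round 1: -0110 1-100 10-00 101-0
PIs = {-0110, 00101, 01000, 1-100, 10-00, 101-0}
Coverage chart:
  m5: 00101 ←essential
  m6: -0110 ←essential
  m16: 10-00 ←essential
  m22: -0110,101-0
  m28: 1-100 ←essential
Essential: -0110, 00101, 1-100, 10-00

4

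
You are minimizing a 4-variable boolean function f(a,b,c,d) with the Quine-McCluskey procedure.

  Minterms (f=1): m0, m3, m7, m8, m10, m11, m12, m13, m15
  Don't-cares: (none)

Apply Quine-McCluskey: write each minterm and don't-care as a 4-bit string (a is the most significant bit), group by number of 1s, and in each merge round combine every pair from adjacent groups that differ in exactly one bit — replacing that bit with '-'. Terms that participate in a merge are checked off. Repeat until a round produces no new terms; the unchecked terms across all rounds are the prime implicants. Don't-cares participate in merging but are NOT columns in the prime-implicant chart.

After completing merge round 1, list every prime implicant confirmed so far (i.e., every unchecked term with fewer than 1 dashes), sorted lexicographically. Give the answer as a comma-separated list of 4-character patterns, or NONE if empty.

size-2^0 implicants → 0000(✓)  0011(✓)  0111(✓)  1000(✓)  1010(✓)  1011(✓)  1100(✓)  1101(✓)  1111(✓)
size-2^1 implicants → -000  -011(✓)  -111(✓)  0-11(✓)  1-00  1-11(✓)  10-0  101-  11-1  110-
size-2^2 implicants → --11
Unchecked terms (primes): --11, -000, 1-00, 10-0, 101-, 11-1, 110-

NONE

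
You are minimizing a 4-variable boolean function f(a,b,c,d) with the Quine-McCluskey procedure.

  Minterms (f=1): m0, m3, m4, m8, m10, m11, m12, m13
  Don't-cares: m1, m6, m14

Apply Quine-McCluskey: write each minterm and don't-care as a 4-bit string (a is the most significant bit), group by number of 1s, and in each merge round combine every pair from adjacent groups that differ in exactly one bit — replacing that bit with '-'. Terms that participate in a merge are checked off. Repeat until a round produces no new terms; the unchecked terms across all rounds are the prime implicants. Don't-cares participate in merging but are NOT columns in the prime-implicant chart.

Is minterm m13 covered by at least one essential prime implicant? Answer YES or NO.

YES

size-2^0 implicants → 0000(✓)  0001(✓)  0011(✓)  0100(✓)  0110(✓)  1000(✓)  1010(✓)  1011(✓)  1100(✓)  1101(✓)  1110(✓)
size-2^1 implicants → -000(✓)  -011  -100(✓)  -110(✓)  0-00(✓)  00-1  000-  01-0(✓)  1-00(✓)  1-10(✓)  10-0(✓)  101-  11-0(✓)  110-
size-2^2 implicants → --00  -1-0  1--0
Unchecked terms (primes): --00, -011, -1-0, 00-1, 000-, 1--0, 101-, 110-
Minterm coverage:
  m0 ⊆ --00,000-
  m3 ⊆ -011,00-1
  m4 ⊆ --00,-1-0
  m8 ⊆ --00,1--0
  m10 ⊆ 1--0,101-
  m11 ⊆ -011,101-
  m12 ⊆ --00,-1-0,1--0,110-
  m13 ⊆ 110- [E]
E = {110-}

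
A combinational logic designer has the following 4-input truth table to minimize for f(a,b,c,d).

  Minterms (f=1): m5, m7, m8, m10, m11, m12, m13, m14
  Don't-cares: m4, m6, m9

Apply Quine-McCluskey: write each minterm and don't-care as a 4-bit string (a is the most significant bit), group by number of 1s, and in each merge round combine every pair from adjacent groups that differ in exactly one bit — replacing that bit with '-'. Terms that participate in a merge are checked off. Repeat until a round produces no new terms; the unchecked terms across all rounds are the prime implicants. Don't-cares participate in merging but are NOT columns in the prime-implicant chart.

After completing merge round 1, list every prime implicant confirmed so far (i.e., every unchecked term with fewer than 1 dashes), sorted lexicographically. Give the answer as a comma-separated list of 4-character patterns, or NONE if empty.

NONE

[col 0] 0100*, 0101*, 0110*, 0111*, 1000*, 1001*, 1010*, 1011*, 1100*, 1101*, 1110*
[col 1] -100*, -101*, -110*, 01-0*, 01-1*, 010-*, 011-*, 1-00*, 1-01*, 1-10*, 10-0*, 10-1*, 100-*, 101-*, 11-0*, 110-*
[col 2] -1-0, -10-, 01--, 1--0, 1-0-, 10--
Prime implicants: -1-0, -10-, 01--, 1--0, 1-0-, 10--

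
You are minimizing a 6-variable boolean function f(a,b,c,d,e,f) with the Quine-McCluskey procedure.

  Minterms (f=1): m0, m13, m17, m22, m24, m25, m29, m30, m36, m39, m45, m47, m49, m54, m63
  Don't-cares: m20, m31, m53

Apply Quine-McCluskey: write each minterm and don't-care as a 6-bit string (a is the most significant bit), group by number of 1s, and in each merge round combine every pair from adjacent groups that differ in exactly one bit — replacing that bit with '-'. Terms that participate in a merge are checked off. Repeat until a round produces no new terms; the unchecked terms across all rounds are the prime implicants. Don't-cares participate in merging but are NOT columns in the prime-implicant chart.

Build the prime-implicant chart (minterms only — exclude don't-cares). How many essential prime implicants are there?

5

[col 0] 000000, 001101*, 010001*, 010100*, 010110*, 011000*, 011001*, 011101*, 011110*, 011111*, 100100, 100111*, 101101*, 101111*, 110001*, 110101*, 110110*, 111111*
[col 1] -01101, -10001, -10110, -11111, 0-1101, 01-001, 01-110, 0101-0, 011-01, 01100-, 0111-1, 01111-, 1-1111, 10-111, 1011-1, 110-01
Prime implicants: -01101, -10001, -10110, -11111, 0-1101, 000000, 01-001, 01-110, 0101-0, 011-01, 01100-, 0111-1, 01111-, 1-1111, 10-111, 100100, 1011-1, 110-01
PI chart (minterm → PIs covering it):
  0 | 000000  (sole → essential)
  13 | -01101,0-1101
  17 | -10001,01-001
  22 | -10110,01-110,0101-0
  24 | 01100-  (sole → essential)
  25 | 01-001,011-01,01100-
  29 | 0-1101,011-01,0111-1
  30 | 01-110,01111-
  36 | 100100  (sole → essential)
  39 | 10-111  (sole → essential)
  45 | -01101,1011-1
  47 | 1-1111,10-111,1011-1
  49 | -10001,110-01
  54 | -10110  (sole → essential)
  63 | -11111,1-1111
Essential prime implicants: -10110, 000000, 01100-, 10-111, 100100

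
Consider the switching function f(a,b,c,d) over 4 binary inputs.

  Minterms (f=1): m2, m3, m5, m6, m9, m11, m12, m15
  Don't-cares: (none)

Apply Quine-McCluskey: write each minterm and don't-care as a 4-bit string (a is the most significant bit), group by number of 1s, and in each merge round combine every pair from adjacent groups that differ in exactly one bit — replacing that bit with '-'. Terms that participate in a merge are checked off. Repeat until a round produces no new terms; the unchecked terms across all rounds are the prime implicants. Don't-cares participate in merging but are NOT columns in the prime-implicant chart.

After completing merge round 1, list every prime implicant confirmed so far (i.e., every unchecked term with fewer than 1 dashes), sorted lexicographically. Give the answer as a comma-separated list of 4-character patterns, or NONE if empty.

size-2^0 implicants → 0010(✓)  0011(✓)  0101  0110(✓)  1001(✓)  1011(✓)  1100  1111(✓)
size-2^1 implicants → -011  0-10  001-  1-11  10-1
Unchecked terms (primes): -011, 0-10, 001-, 0101, 1-11, 10-1, 1100

0101, 1100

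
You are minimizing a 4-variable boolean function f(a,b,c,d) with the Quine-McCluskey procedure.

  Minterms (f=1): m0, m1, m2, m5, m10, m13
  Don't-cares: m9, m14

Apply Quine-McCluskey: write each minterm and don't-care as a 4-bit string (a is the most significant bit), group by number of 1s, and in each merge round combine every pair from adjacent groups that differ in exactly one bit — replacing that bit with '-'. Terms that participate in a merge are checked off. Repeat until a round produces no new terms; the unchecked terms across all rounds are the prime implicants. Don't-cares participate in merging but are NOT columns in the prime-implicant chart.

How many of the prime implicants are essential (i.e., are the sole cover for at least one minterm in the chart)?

[col 0] 0000*, 0001*, 0010*, 0101*, 1001*, 1010*, 1101*, 1110*
[col 1] -001*, -010, -101*, 0-01*, 00-0, 000-, 1-01*, 1-10
[col 2] --01
Prime implicants: --01, -010, 00-0, 000-, 1-10
PI chart (minterm → PIs covering it):
  0 | 00-0,000-
  1 | --01,000-
  2 | -010,00-0
  5 | --01  (sole → essential)
  10 | -010,1-10
  13 | --01  (sole → essential)
Essential prime implicants: --01

1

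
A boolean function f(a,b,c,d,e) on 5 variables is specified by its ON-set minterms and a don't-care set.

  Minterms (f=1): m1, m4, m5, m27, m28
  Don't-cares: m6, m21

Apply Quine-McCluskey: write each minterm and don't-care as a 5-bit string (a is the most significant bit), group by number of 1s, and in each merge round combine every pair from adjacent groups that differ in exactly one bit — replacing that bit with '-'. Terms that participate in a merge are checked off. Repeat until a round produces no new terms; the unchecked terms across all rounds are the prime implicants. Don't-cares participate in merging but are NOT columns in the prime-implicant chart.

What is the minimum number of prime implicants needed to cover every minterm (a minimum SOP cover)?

4

Round 0: 00001✓ 00100✓ 00101✓ 00110✓ 10101✓ 11011 11100
Round 1: -0101 00-01 001-0 0010-
PIs = {-0101, 00-01, 001-0, 0010-, 11011, 11100}
Coverage chart:
  m1: 00-01 ←essential
  m4: 001-0,0010-
  m5: -0101,00-01,0010-
  m27: 11011 ←essential
  m28: 11100 ←essential
Essential: 00-01, 11011, 11100
Petrick residual → 001-0
Min cover (4 terms): a'b'd'e + a'b'ce' + abc'de + abcd'e'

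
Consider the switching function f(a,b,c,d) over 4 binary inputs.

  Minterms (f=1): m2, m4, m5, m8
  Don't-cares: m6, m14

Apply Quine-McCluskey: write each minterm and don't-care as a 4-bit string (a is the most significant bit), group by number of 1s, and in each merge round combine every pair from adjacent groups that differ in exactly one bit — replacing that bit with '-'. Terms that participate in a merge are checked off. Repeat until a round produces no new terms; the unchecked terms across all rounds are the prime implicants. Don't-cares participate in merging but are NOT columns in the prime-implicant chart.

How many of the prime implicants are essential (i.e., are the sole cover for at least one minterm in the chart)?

3

Round 0: 0010✓ 0100✓ 0101✓ 0110✓ 1000 1110✓
Round 1: -110 0-10 01-0 010-
PIs = {-110, 0-10, 01-0, 010-, 1000}
Coverage chart:
  m2: 0-10 ←essential
  m4: 01-0,010-
  m5: 010- ←essential
  m8: 1000 ←essential
Essential: 0-10, 010-, 1000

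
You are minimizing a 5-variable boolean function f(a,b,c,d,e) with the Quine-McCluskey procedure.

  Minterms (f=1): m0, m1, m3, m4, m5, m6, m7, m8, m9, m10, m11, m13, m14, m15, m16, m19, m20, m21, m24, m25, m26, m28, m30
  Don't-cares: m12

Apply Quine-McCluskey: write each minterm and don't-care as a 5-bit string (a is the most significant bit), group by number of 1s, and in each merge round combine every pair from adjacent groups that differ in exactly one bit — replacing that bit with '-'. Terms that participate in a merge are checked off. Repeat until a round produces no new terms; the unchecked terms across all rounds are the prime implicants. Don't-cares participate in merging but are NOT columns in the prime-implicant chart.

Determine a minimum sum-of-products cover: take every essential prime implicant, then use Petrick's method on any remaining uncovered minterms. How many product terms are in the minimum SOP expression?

7

Round 0: 00000✓ 00001✓ 00011✓ 00100✓ 00101✓ 00110✓ 00111✓ 01000✓ 01001✓ 01010✓ 01011✓ 01100✓ 01101✓ 01110✓ 01111✓ 10000✓ 10011✓ 10100✓ 10101✓ 11000✓ 11001✓ 11010✓ 11100✓ 11110✓
Round 1: -0000✓ -0011 -0100✓ -0101✓ -1000✓ -1001✓ -1010✓ -1100✓ -1110✓ 0-000✓ 0-001✓ 0-011✓ 0-100✓ 0-101✓ 0-110✓ 0-111✓ 00-00✓ 00-01✓ 00-11✓ 000-1✓ 0000-✓ 001-0✓ 001-1✓ 0010-✓ 0011-✓ 01-00✓ 01-01✓ 01-10✓ 01-11✓ 010-0✓ 010-1✓ 0100-✓ 0101-✓ 011-0✓ 011-1✓ 0110-✓ 0111-✓ 1-000✓ 1-100✓ 10-00✓ 1010-✓ 11-00✓ 11-10✓ 110-0✓ 1100-✓ 111-0✓
Round 2: --000✓ --100✓ -0-00✓ -010- -1-00✓ -1-10✓ -10-0✓ -100- -11-0✓ 0--00✓ 0--01✓ 0--11✓ 0-0-1✓ 0-00-✓ 0-1-0✓ 0-1-1✓ 0-10-✓ 0-11-✓ 00--1✓ 00-0-✓ 001--✓ 01--0✓ 01--1✓ 01-0-✓ 01-1-✓ 010--✓ 011--✓ 1--00✓ 11--0✓
Round 3: ---00 -1--0 0---1 0--0- 0-1-- 01---
PIs = {---00, -0011, -010-, -1--0, -100-, 0---1, 0--0-, 0-1--, 01---}
Coverage chart:
  m0: ---00,0--0-
  m1: 0---1,0--0-
  m3: -0011,0---1
  m4: ---00,-010-,0--0-,0-1--
  m5: -010-,0---1,0--0-,0-1--
  m6: 0-1-- ←essential
  m7: 0---1,0-1--
  m8: ---00,-1--0,-100-,0--0-,01---
  m9: -100-,0---1,0--0-,01---
  m10: -1--0,01---
  m11: 0---1,01---
  m13: 0---1,0--0-,0-1--,01---
  m14: -1--0,0-1--,01---
  m15: 0---1,0-1--,01---
  m16: ---00 ←essential
  m19: -0011 ←essential
  m20: ---00,-010-
  m21: -010- ←essential
  m24: ---00,-1--0,-100-
  m25: -100- ←essential
  m26: -1--0 ←essential
  m28: ---00,-1--0
  m30: -1--0 ←essential
Essential: ---00, -0011, -010-, -1--0, -100-, 0-1--
Petrick residual → 0---1
Min cover (7 terms): d'e' + b'c'de + b'cd' + be' + bc'd' + a'e + a'c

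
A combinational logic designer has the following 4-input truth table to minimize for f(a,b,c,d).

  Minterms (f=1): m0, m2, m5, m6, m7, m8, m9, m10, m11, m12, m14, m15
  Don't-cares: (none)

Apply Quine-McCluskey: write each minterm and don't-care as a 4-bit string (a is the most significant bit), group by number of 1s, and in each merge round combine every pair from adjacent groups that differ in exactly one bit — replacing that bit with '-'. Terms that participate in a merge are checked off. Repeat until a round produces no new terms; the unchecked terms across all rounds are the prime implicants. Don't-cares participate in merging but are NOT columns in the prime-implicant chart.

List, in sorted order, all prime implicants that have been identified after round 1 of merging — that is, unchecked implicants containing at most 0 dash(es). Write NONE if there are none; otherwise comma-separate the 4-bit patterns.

[col 0] 0000*, 0010*, 0101*, 0110*, 0111*, 1000*, 1001*, 1010*, 1011*, 1100*, 1110*, 1111*
[col 1] -000*, -010*, -110*, -111*, 0-10*, 00-0*, 01-1, 011-*, 1-00*, 1-10*, 1-11*, 10-0*, 10-1*, 100-*, 101-*, 11-0*, 111-*
[col 2] --10, -0-0, -11-, 1--0, 1-1-, 10--
Prime implicants: --10, -0-0, -11-, 01-1, 1--0, 1-1-, 10--

NONE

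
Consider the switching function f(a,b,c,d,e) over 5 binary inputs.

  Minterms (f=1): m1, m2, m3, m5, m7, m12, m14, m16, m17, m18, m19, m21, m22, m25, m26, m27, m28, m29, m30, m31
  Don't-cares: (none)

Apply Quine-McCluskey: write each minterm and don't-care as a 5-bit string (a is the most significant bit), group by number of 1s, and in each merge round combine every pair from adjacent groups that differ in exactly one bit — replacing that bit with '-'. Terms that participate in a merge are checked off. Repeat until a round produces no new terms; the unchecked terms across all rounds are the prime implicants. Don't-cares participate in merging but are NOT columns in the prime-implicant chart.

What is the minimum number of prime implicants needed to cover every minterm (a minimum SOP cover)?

[col 0] 00001*, 00010*, 00011*, 00101*, 00111*, 01100*, 01110*, 10000*, 10001*, 10010*, 10011*, 10101*, 10110*, 11001*, 11010*, 11011*, 11100*, 11101*, 11110*, 11111*
[col 1] -0001*, -0010*, -0011*, -0101*, -1100*, -1110*, 00-01*, 00-11*, 000-1*, 0001-*, 001-1*, 011-0*, 1-001*, 1-010*, 1-011*, 1-101*, 1-110*, 10-01*, 10-10*, 100-0*, 100-1*, 1000-*, 1001-*, 11-01*, 11-10*, 11-11*, 110-1*, 1101-*, 111-0*, 111-1*, 1110-*, 1111-*
[col 2] -0-01, -00-1, -001-, -11-0, 00--1, 1--01, 1--10, 1-0-1, 1-01-, 100--, 11--1, 11-1-, 111--
Prime implicants: -0-01, -00-1, -001-, -11-0, 00--1, 1--01, 1--10, 1-0-1, 1-01-, 100--, 11--1, 11-1-, 111--
PI chart (minterm → PIs covering it):
  1 | -0-01,-00-1,00--1
  2 | -001-  (sole → essential)
  3 | -00-1,-001-,00--1
  5 | -0-01,00--1
  7 | 00--1  (sole → essential)
  12 | -11-0  (sole → essential)
  14 | -11-0  (sole → essential)
  16 | 100--  (sole → essential)
  17 | -0-01,-00-1,1--01,1-0-1,100--
  18 | -001-,1--10,1-01-,100--
  19 | -00-1,-001-,1-0-1,1-01-,100--
  21 | -0-01,1--01
  22 | 1--10  (sole → essential)
  25 | 1--01,1-0-1,11--1
  26 | 1--10,1-01-,11-1-
  27 | 1-0-1,1-01-,11--1,11-1-
  28 | -11-0,111--
  29 | 1--01,11--1,111--
  30 | -11-0,1--10,11-1-,111--
  31 | 11--1,11-1-,111--
Essential prime implicants: -001-, -11-0, 00--1, 1--10, 100--
Petrick residual → -0-01, 11--1
Minimum SOP uses 7 PIs: b'd'e + b'c'd + bce' + a'b'e + ade' + ab'c' + abe

7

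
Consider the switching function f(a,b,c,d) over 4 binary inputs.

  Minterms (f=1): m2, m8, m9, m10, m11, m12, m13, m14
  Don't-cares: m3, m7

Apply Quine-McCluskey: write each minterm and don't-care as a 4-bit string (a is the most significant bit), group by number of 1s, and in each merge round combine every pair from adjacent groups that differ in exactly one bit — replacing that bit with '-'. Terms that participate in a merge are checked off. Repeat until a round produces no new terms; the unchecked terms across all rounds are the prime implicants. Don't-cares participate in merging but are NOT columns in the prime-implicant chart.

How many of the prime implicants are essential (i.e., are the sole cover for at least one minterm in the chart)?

size-2^0 implicants → 0010(✓)  0011(✓)  0111(✓)  1000(✓)  1001(✓)  1010(✓)  1011(✓)  1100(✓)  1101(✓)  1110(✓)
size-2^1 implicants → -010(✓)  -011(✓)  0-11  001-(✓)  1-00(✓)  1-01(✓)  1-10(✓)  10-0(✓)  10-1(✓)  100-(✓)  101-(✓)  11-0(✓)  110-(✓)
size-2^2 implicants → -01-  1--0  1-0-  10--
Unchecked terms (primes): -01-, 0-11, 1--0, 1-0-, 10--
Minterm coverage:
  m2 ⊆ -01- [E]
  m8 ⊆ 1--0,1-0-,10--
  m9 ⊆ 1-0-,10--
  m10 ⊆ -01-,1--0,10--
  m11 ⊆ -01-,10--
  m12 ⊆ 1--0,1-0-
  m13 ⊆ 1-0- [E]
  m14 ⊆ 1--0 [E]
E = {-01-, 1--0, 1-0-}

3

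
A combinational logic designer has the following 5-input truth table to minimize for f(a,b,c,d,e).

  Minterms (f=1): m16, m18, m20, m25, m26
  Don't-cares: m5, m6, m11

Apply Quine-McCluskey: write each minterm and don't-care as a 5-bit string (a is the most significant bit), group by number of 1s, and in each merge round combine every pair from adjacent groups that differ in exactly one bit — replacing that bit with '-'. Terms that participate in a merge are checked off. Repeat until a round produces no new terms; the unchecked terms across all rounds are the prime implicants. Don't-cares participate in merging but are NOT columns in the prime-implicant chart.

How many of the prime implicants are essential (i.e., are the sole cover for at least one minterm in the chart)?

Round 0: 00101 00110 01011 10000✓ 10010✓ 10100✓ 11001 11010✓
Round 1: 1-010 10-00 100-0
PIs = {00101, 00110, 01011, 1-010, 10-00, 100-0, 11001}
Coverage chart:
  m16: 10-00,100-0
  m18: 1-010,100-0
  m20: 10-00 ←essential
  m25: 11001 ←essential
  m26: 1-010 ←essential
Essential: 1-010, 10-00, 11001

3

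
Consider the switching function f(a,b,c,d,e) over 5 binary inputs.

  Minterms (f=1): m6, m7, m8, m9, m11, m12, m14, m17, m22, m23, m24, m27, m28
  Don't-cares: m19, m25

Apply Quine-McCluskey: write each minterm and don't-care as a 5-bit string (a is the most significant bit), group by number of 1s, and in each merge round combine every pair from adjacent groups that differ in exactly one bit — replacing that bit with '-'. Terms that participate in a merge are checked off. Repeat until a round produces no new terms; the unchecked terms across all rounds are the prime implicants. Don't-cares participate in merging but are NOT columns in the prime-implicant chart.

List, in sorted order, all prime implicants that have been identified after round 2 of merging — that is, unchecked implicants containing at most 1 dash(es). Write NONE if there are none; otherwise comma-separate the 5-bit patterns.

0-110, 011-0, 10-11

size-2^0 implicants → 00110(✓)  00111(✓)  01000(✓)  01001(✓)  01011(✓)  01100(✓)  01110(✓)  10001(✓)  10011(✓)  10110(✓)  10111(✓)  11000(✓)  11001(✓)  11011(✓)  11100(✓)
size-2^1 implicants → -0110(✓)  -0111(✓)  -1000(✓)  -1001(✓)  -1011(✓)  -1100(✓)  0-110  0011-(✓)  01-00(✓)  010-1(✓)  0100-(✓)  011-0  1-001(✓)  1-011(✓)  10-11  100-1(✓)  1011-(✓)  11-00(✓)  110-1(✓)  1100-(✓)
size-2^2 implicants → -011-  -1-00  -10-1  -100-  1-0-1
Unchecked terms (primes): -011-, -1-00, -10-1, -100-, 0-110, 011-0, 1-0-1, 10-11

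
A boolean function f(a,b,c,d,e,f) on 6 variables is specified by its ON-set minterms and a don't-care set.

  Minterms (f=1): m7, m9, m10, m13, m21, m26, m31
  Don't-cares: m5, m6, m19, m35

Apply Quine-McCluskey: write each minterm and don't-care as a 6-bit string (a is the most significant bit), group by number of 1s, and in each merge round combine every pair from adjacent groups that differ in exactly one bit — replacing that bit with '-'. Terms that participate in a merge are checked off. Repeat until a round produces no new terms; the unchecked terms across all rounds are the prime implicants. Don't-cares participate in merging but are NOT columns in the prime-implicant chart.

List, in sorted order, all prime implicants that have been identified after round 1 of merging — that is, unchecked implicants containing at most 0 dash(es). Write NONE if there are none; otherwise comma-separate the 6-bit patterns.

010011, 011111, 100011

[col 0] 000101*, 000110*, 000111*, 001001*, 001010*, 001101*, 010011, 010101*, 011010*, 011111, 100011
[col 1] 0-0101, 0-1010, 00-101, 0001-1, 00011-, 001-01
Prime implicants: 0-0101, 0-1010, 00-101, 0001-1, 00011-, 001-01, 010011, 011111, 100011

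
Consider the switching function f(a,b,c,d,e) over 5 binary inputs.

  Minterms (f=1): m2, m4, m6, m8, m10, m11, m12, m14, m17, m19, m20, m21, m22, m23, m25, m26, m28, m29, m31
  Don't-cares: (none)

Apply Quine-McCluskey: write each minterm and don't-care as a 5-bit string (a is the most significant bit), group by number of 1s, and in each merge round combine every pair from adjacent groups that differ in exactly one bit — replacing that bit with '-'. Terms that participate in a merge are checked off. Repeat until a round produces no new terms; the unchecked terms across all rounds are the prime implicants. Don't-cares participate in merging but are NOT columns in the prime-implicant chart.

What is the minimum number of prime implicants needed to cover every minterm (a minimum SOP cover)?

9

Round 0: 00010✓ 00100✓ 00110✓ 01000✓ 01010✓ 01011✓ 01100✓ 01110✓ 10001✓ 10011✓ 10100✓ 10101✓ 10110✓ 10111✓ 11001✓ 11010✓ 11100✓ 11101✓ 11111✓
Round 1: -0100✓ -0110✓ -1010 -1100✓ 0-010✓ 0-100✓ 0-110✓ 00-10✓ 001-0✓ 01-00✓ 01-10✓ 010-0✓ 0101- 011-0✓ 1-001✓ 1-100✓ 1-101✓ 1-111✓ 10-01✓ 10-11✓ 100-1✓ 101-0✓ 101-1✓ 1010-✓ 1011-✓ 11-01✓ 111-1✓ 1110-✓
Round 2: --100 -01-0 0--10 0-1-0 01--0 1--01 1-1-1 1-10- 10--1 101--
PIs = {--100, -01-0, -1010, 0--10, 0-1-0, 01--0, 0101-, 1--01, 1-1-1, 1-10-, 10--1, 101--}
Coverage chart:
  m2: 0--10 ←essential
  m4: --100,-01-0,0-1-0
  m6: -01-0,0--10,0-1-0
  m8: 01--0 ←essential
  m10: -1010,0--10,01--0,0101-
  m11: 0101- ←essential
  m12: --100,0-1-0,01--0
  m14: 0--10,0-1-0,01--0
  m17: 1--01,10--1
  m19: 10--1 ←essential
  m20: --100,-01-0,1-10-,101--
  m21: 1--01,1-1-1,1-10-,10--1,101--
  m22: -01-0,101--
  m23: 1-1-1,10--1,101--
  m25: 1--01 ←essential
  m26: -1010 ←essential
  m28: --100,1-10-
  m29: 1--01,1-1-1,1-10-
  m31: 1-1-1 ←essential
Essential: -1010, 0--10, 01--0, 0101-, 1--01, 1-1-1, 10--1
Petrick residual → --100, -01-0
Min cover (9 terms): cd'e' + b'ce' + bc'de' + a'de' + a'be' + a'bc'd + ad'e + ace + ab'e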